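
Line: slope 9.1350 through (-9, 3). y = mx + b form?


y - 3 = 9.1350(x + 9)
y = 9.1350x + 3 - 9.1350*(-9)
y = 9.1350x + 85.2150

y = 9.1350x + 85.2150


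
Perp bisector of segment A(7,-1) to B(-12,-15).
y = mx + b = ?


Midpoint = (-2.5, -8)
Slope of AB = dy/dx = -14/(-19) = 0.7368
Perp slope = -dx/dy = -19/14 = -1.3571
b = My - (perp slope)*Mx = -8 + (-19*(-2.5))/(-14) = -8 - 3.3929 = -11.3929

y = -1.3571x - 11.3929


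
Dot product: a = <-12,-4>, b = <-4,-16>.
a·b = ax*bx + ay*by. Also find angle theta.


a·b = -12*(-4) - 4*(-16) = 48 + 64 = 112
|a| = sqrt(144+16) = 12.6491
|b| = sqrt(16+256) = 16.4924
cos(theta) = 112/(sqrt(160)*sqrt(272)) = 112/sqrt(43520) = 0.536875
theta = arccos(112/sqrt(43520)) = 57.5288 degrees

a·b = 112, theta = 57.5288 deg


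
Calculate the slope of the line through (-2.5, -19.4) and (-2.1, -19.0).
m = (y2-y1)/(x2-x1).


dy = -19.0 + 19.4 = 0.4
dx = -2.1 + 2.5 = 0.4
m = 0.4/0.4 = 1.0000

m = 1.0000


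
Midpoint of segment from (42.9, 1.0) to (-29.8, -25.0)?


Mx = (42.9 - 29.8)/2 = 13.1/2 = 6.5500
My = (1.0 - 25.0)/2 = -24.0/2 = -12.0000

(6.5500, -12.0000)


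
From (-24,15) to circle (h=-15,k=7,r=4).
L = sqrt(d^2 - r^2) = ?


d = sqrt((-24+ 15)^2 + (15-7)^2) = sqrt(81+64) = 12.0416
L = sqrt(145.0000 - 16) = sqrt(129.0000) = 11.3578

11.3578


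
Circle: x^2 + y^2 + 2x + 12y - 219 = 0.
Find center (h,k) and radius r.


h = -D/2 = -2/2 = -1
k = -E/2 = -12/2 = -6
r^2 = h^2 + k^2 - F = 1 + 36 + 219 = 256
r = 16

Center (-1, -6), radius = 16


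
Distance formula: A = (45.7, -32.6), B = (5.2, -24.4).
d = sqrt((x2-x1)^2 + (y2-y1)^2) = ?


dx = 5.2 - 45.7 = -40.5
dy = -24.4 + 32.6 = 8.2
d = sqrt(1640.25 + 67.24) = sqrt(1707.49) = 41.3218

41.3218


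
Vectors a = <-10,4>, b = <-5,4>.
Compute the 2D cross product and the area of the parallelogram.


cross = -10*4 - 4*(-5) = -40 + 20 = -20
Parallelogram area = |-20| = 20

cross = -20, parallelogram area = 20


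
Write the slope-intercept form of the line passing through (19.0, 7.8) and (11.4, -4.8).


m = (-12.6)/(-7.6) = 1.6579
b = y1 - m*x1 = 7.8 - (-12.6*19.0)/(-7.6) = 7.8 - 31.5000 = -23.7000

y = 1.6579x - 23.7000


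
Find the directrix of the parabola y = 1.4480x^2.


a = 1.4480
1/(4a) = 0.1727
directrix: y = -0.1727 = -0.1727

y = -0.1727


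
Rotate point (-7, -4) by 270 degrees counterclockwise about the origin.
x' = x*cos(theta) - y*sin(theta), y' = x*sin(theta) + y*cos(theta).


cos(270) = 0, sin(270) = -1
x' = -7*0 + 4*(-1) = -4
y' = -7*(-1) - 4*0 = 7

(-4, 7)


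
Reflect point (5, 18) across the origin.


Reflection rule for origin: (-x, -y)
(5, 18) -> (-5, -18)

(-5, -18)


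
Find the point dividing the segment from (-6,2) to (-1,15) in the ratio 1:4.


Px = (1*(-1) + 4*(-6))/5 = -25/5 = -5.0000
Py = (1*15 + 4*2)/5 = 23/5 = 4.6000

P = (-5.0000, 4.6000)


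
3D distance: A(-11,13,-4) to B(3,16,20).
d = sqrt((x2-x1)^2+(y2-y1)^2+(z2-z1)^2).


dx=14, dy=3, dz=24
d = sqrt(196+9+576) = sqrt(781) = 27.9464

27.9464


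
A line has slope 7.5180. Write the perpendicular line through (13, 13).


Perpendicular slope = -1/m1 = -1/7.5180 = -0.1330
b2 = y0 - m2*x0 = 13 + 13/7.5180 = 13 + 1.7292 = 14.7292

y = -0.1330x + 14.7292


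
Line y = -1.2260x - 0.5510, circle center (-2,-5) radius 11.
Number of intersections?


Substitute y = -1.2260x - 0.5510: (x+ 2)^2 + (-1.2260x- 0.5510+ 5)^2 = 121
Expand to Ax^2 + Bx + C = 0, where b-k = 4.449
A = 1+m^2 = 2.503076
B = 2(m(b-k) - h) = 2(-1.2260*4.449 + 2) = -6.908948
C = h^2 + (b-k)^2 - r^2 = 4 + 19.793601 - 121 = -97.206399
disc = B^2-4AC = 47.7336 + 973.2600 = 1020.9936
disc > 0

2 intersection points


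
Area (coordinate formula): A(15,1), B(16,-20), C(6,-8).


15*(-20+ 8) = -180
16*(-8-1) = -144
6*(1+ 20) = 126
sum = -198
Area = |-198|/2 = 99.0000

99.0000 sq units


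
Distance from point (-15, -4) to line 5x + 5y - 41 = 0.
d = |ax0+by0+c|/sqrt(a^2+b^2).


|5*(-15) + 5*(-4) - 41| = |-136| = 136
sqrt(25 + 25) = sqrt(50) = 7.0711
d = 136/sqrt(50) = 19.2333

19.2333


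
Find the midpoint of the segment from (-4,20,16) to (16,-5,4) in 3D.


Mx = (-4+16)/2 = 6.0000
My = (20- 5)/2 = 7.5000
Mz = (16+4)/2 = 10.0000

M = (6.0000, 7.5000, 10.0000)


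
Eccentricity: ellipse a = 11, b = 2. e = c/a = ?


c = sqrt(121-4) = sqrt(117) = 10.8167
e = c/a = sqrt(117)/11 = 0.9833

e = 0.9833


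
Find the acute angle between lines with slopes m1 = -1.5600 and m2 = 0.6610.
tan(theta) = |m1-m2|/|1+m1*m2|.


m1-m2 = -2.221
1+m1*m2 = -0.03116
tan(theta) = |-2.221/(-0.03116)| = 71.277279
theta = arctan(|-2.221/(-0.03116)|) = 89.1962 degrees (acute angle)

89.1962 degrees


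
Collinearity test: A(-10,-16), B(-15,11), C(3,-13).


-10*(11+ 13) - 15*(-13+ 16) + 3*(-16-11)
= -240 - 45 - 81 = -366

No, not collinear (determinant = -366)


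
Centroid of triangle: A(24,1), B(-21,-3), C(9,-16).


Gx = (24- 21+9)/3 = 12/3 = 4.0000
Gy = (1- 3- 16)/3 = -18/3 = -6.0000

G = (4.0000, -6.0000)


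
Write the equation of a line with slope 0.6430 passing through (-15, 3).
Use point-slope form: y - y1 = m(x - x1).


y - 3 = 0.6430(x + 15)
y = 0.6430x + 3 - 0.6430*(-15)
y = 0.6430x + 12.6450

y = 0.6430x + 12.6450


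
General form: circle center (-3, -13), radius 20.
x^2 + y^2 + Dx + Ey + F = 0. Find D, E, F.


(x+ 3)^2 + (y+ 13)^2 = 20^2
D = -2h = 6, E = -2k = 26
F = h^2+k^2-r^2 = 9+169-400 = -222

D = 6, E = 26, F = -222


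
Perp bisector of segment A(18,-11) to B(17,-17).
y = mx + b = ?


Midpoint = (17.5, -14)
Slope of AB = dy/dx = -6/(-1) = 6.0000
Perp slope = -dx/dy = -1/6 = -0.1667
b = My - (perp slope)*Mx = -14 + (-1*17.5)/(-6) = -14 + 2.9167 = -11.0833

y = -0.1667x - 11.0833


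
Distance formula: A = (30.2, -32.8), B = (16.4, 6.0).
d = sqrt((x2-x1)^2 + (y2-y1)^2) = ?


dx = 16.4 - 30.2 = -13.8
dy = 6.0 + 32.8 = 38.8
d = sqrt(190.44 + 1505.44) = sqrt(1695.88) = 41.1811

41.1811


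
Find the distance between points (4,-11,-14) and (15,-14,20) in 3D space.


dx=11, dy=-3, dz=34
d = sqrt(121+9+1156) = sqrt(1286) = 35.8608

35.8608


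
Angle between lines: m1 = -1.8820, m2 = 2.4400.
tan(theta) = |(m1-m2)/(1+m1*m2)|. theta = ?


m1-m2 = -4.322
1+m1*m2 = -3.59208
tan(theta) = |-4.322/(-3.59208)| = 1.203203
theta = arctan(|-4.322/(-3.59208)|) = 50.2695 degrees (acute angle)

50.2695 degrees


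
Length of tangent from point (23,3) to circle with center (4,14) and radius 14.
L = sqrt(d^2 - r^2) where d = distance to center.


d = sqrt((23-4)^2 + (3-14)^2) = sqrt(361+121) = 21.9545
L = sqrt(482.0000 - 196) = sqrt(286.0000) = 16.9115

16.9115


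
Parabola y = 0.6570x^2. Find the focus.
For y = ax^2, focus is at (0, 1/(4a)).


a = 0.6570
4a = 2.6280
focus = (0, 1/2.6280) = (0, 0.3805)

Focus = (0, 0.3805)


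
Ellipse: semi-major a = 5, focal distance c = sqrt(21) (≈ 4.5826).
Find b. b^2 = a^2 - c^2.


b^2 = 5^2 - (sqrt(21))^2 = 25 - 21 = 4
b = sqrt(4) = 2

b = 2


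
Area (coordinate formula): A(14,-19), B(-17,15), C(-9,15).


14*(15-15) = 0
-17*(15+ 19) = -578
-9*(-19-15) = 306
sum = -272
Area = |-272|/2 = 136.0000

136.0000 sq units


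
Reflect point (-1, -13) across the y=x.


Reflection rule for y=x: (y, x)
(-1, -13) -> (-13, -1)

(-13, -1)


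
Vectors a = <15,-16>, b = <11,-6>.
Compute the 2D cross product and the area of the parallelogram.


cross = 15*(-6) + 16*11 = -90 + 176 = 86
Parallelogram area = |86| = 86

cross = 86, parallelogram area = 86


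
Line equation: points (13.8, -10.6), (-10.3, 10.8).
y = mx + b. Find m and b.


m = (21.4)/(-24.1) = -0.8880
b = y1 - m*x1 = -10.6 - (21.4*13.8)/(-24.1) = -10.6 + 12.2539 = 1.6539

y = -0.8880x + 1.6539


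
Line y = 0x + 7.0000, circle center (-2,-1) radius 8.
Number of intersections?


Substitute y = 0x + 7.0000: (x+ 2)^2 + (0x+7.0000+ 1)^2 = 64
Expand to Ax^2 + Bx + C = 0, where b-k = 8
A = 1+m^2 = 1
B = 2(m(b-k) - h) = 2(0*8 + 2) = 4
C = h^2 + (b-k)^2 - r^2 = 4 + 64 - 64 = 4
disc = B^2-4AC = 16.0000 - 16.0000 = 0
disc = 0

1 intersection point (tangent)


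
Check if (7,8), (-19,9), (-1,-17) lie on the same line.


7*(9+ 17) - 19*(-17-8) - 1*(8-9)
= 182 + 475 + 1 = 658

No, not collinear (determinant = 658)


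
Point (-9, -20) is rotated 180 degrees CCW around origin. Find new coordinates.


cos(180) = -1, sin(180) = 0
x' = -9*(-1) + 20*0 = 9
y' = -9*0 - 20*(-1) = 20

(9, 20)


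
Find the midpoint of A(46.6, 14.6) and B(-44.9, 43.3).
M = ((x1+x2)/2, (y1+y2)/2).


Mx = (46.6 - 44.9)/2 = 1.7/2 = 0.8500
My = (14.6 + 43.3)/2 = 57.9/2 = 28.9500

(0.8500, 28.9500)


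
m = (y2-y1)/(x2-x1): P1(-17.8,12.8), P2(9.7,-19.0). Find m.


dy = -19.0 - 12.8 = -31.8
dx = 9.7 + 17.8 = 27.5
m = -31.8/27.5 = -1.1564

m = -1.1564


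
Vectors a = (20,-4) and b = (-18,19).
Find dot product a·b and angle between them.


a·b = 20*(-18) - 4*19 = -360 - 76 = -436
|a| = sqrt(400+16) = 20.3961
|b| = sqrt(324+361) = 26.1725
cos(theta) = -436/(sqrt(416)*sqrt(685)) = -436/sqrt(284960) = -0.816760
theta = arccos(-436/sqrt(284960)) = 144.7618 degrees

a·b = -436, theta = 144.7618 deg


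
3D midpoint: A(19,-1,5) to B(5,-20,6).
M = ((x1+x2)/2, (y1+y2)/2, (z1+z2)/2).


Mx = (19+5)/2 = 12.0000
My = (-1- 20)/2 = -10.5000
Mz = (5+6)/2 = 5.5000

M = (12.0000, -10.5000, 5.5000)


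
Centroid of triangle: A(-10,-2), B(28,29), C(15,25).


Gx = (-10+28+15)/3 = 33/3 = 11.0000
Gy = (-2+29+25)/3 = 52/3 = 17.3333

G = (11.0000, 17.3333)


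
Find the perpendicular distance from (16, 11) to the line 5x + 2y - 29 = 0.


|5*16 + 2*11 - 29| = |73| = 73
sqrt(25 + 4) = sqrt(29) = 5.3852
d = 73/sqrt(29) = 13.5558

13.5558


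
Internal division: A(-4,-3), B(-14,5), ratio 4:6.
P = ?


Px = (4*(-14) + 6*(-4))/10 = -80/10 = -8.0000
Py = (4*5 + 6*(-3))/10 = 2/10 = 0.2000

P = (-8.0000, 0.2000)


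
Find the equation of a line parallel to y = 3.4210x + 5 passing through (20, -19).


Parallel lines have equal slopes.
m2 = 3.4210
b2 = -19 - 3.4210*20 = -87.4200

y = 3.4210x - 87.4200


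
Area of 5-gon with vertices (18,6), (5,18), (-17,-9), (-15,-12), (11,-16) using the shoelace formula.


sum(xi*y_{i+1}) = 18*18 + 5*(-9) - 17*(-12) - 15*(-16) + 11*6 = 789
sum(yi*x_{i+1}) = 6*5 + 18*(-17) - 9*(-15) - 12*11 - 16*18 = -561
Area = |789 + 561|/2 = 1350/2 = 675.0000

675.0000 sq units


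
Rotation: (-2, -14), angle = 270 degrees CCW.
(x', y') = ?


cos(270) = 0, sin(270) = -1
x' = -2*0 + 14*(-1) = -14
y' = -2*(-1) - 14*0 = 2

(-14, 2)


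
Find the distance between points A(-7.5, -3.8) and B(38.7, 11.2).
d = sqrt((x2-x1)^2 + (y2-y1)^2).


dx = 38.7 + 7.5 = 46.2
dy = 11.2 + 3.8 = 15.0
d = sqrt(2134.44 + 225.0) = sqrt(2359.44) = 48.5741

48.5741


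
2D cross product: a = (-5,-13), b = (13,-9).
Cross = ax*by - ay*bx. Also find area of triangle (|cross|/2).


cross = -5*(-9) + 13*13 = 45 + 169 = 214
Triangle area = |214|/2 = 214/2 = 107.0000

cross = 214, triangle area = 107.0000


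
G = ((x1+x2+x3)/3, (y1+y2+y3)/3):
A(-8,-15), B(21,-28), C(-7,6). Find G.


Gx = (-8+21- 7)/3 = 6/3 = 2.0000
Gy = (-15- 28+6)/3 = -37/3 = -12.3333

G = (2.0000, -12.3333)


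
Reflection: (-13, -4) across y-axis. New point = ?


Reflection rule for y-axis: (-x, y)
(-13, -4) -> (13, -4)

(13, -4)


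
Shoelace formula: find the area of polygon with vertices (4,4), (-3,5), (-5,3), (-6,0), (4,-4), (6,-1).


sum(xi*y_{i+1}) = 4*5 - 3*3 - 5*0 - 6*(-4) + 4*(-1) + 6*4 = 55
sum(yi*x_{i+1}) = 4*(-3) + 5*(-5) + 3*(-6) + 0*4 - 4*6 - 1*4 = -83
Area = |55 + 83|/2 = 138/2 = 69.0000

69.0000 sq units


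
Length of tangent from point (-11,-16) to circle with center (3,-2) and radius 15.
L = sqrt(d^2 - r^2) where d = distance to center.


d = sqrt((-11-3)^2 + (-16+ 2)^2) = sqrt(196+196) = 19.7990
L = sqrt(392.0000 - 225) = sqrt(167.0000) = 12.9228

12.9228


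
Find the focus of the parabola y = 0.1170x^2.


a = 0.1170
4a = 0.4680
focus = (0, 1/0.4680) = (0, 2.1368)

Focus = (0, 2.1368)


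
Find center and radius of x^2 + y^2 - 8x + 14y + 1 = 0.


h = -D/2 = 8/2 = 4
k = -E/2 = -14/2 = -7
r^2 = h^2 + k^2 - F = 16 + 49 - 1 = 64
r = 8

Center (4, -7), radius = 8


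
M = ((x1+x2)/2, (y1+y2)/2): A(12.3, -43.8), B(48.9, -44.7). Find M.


Mx = (12.3 + 48.9)/2 = 61.2/2 = 30.6000
My = (-43.8 - 44.7)/2 = -88.5/2 = -44.2500

(30.6000, -44.2500)


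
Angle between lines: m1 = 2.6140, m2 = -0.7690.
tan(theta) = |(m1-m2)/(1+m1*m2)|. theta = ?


m1-m2 = 3.383
1+m1*m2 = -1.010166
tan(theta) = |3.383/(-1.010166)| = 3.348955
theta = arctan(|3.383/(-1.010166)|) = 73.3743 degrees (acute angle)

73.3743 degrees


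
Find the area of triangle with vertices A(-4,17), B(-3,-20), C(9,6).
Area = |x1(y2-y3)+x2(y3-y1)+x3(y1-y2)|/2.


-4*(-20-6) = 104
-3*(6-17) = 33
9*(17+ 20) = 333
sum = 470
Area = |470|/2 = 235.0000

235.0000 sq units


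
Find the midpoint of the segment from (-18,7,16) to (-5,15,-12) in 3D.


Mx = (-18- 5)/2 = -11.5000
My = (7+15)/2 = 11.0000
Mz = (16- 12)/2 = 2.0000

M = (-11.5000, 11.0000, 2.0000)


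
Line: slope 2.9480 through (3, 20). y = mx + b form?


y - 20 = 2.9480(x - 3)
y = 2.9480x + 20 - 2.9480*3
y = 2.9480x + 11.1560

y = 2.9480x + 11.1560


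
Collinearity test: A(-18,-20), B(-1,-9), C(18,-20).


-18*(-9+ 20) - 1*(-20+ 20) + 18*(-20+ 9)
= -198 + 0 - 198 = -396

No, not collinear (determinant = -396)


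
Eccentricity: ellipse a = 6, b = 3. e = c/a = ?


c = sqrt(36-9) = sqrt(27) = 5.1962
e = c/a = sqrt(27)/6 = 0.8660

e = 0.8660


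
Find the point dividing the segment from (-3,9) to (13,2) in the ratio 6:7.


Px = (6*13 + 7*(-3))/13 = 57/13 = 4.3846
Py = (6*2 + 7*9)/13 = 75/13 = 5.7692

P = (4.3846, 5.7692)


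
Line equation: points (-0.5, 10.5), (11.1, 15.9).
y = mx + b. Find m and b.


m = (5.4)/(11.6) = 0.4655
b = y1 - m*x1 = 10.5 - (5.4*(-0.5))/(11.6) = 10.5 + 0.2328 = 10.7328

y = 0.4655x + 10.7328


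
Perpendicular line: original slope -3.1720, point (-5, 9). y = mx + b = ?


Perpendicular slope = -1/m1 = -1/(-3.1720) = 0.3153
b2 = y0 - m2*x0 = 9 - 5/(-3.1720) = 9 + 1.5763 = 10.5763

y = 0.3153x + 10.5763


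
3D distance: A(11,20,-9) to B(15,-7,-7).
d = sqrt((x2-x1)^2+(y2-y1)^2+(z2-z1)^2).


dx=4, dy=-27, dz=2
d = sqrt(16+729+4) = sqrt(749) = 27.3679

27.3679


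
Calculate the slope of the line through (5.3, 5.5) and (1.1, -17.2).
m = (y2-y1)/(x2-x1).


dy = -17.2 - 5.5 = -22.7
dx = 1.1 - 5.3 = -4.2
m = -22.7/(-4.2) = 5.4048

m = 5.4048


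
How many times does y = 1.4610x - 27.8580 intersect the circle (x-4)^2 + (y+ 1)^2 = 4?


Substitute y = 1.4610x - 27.8580: (x-4)^2 + (1.4610x- 27.8580+ 1)^2 = 4
Expand to Ax^2 + Bx + C = 0, where b-k = -26.858
A = 1+m^2 = 3.134521
B = 2(m(b-k) - h) = 2(1.4610*(-26.858) - 4) = -86.479076
C = h^2 + (b-k)^2 - r^2 = 16 + 721.352164 - 4 = 733.352164
disc = B^2-4AC = 7478.6306 - 9194.8310 = -1716.2004
disc < 0

0 intersection points


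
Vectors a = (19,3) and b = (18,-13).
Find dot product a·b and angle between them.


a·b = 19*18 + 3*(-13) = 342 - 39 = 303
|a| = sqrt(361+9) = 19.2354
|b| = sqrt(324+169) = 22.2036
cos(theta) = 303/(sqrt(370)*sqrt(493)) = 303/sqrt(182410) = 0.709444
theta = arccos(303/sqrt(182410)) = 44.8103 degrees

a·b = 303, theta = 44.8103 deg


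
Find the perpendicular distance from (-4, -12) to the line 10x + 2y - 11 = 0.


|10*(-4) + 2*(-12) - 11| = |-75| = 75
sqrt(100 + 4) = sqrt(104) = 10.1980
d = 75/sqrt(104) = 7.3544

7.3544


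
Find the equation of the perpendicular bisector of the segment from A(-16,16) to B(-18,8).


Midpoint = (-17, 12)
Slope of AB = dy/dx = -8/(-2) = 4.0000
Perp slope = -dx/dy = -2/8 = -0.2500
b = My - (perp slope)*Mx = 12 + (-2*(-17))/(-8) = 12 - 4.2500 = 7.7500

y = -0.2500x + 7.7500


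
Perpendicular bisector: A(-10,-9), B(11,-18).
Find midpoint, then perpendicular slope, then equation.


Midpoint = (0.5, -13.5)
Slope of AB = dy/dx = -9/21 = -0.4286
Perp slope = -dx/dy = 21/9 = 2.3333
b = My - (perp slope)*Mx = -13.5 + (21*0.5)/(-9) = -13.5 - 1.1667 = -14.6667

y = 2.3333x - 14.6667


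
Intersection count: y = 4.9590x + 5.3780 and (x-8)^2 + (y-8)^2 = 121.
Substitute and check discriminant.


Substitute y = 4.9590x + 5.3780: (x-8)^2 + (4.9590x+5.3780-8)^2 = 121
Expand to Ax^2 + Bx + C = 0, where b-k = -2.622
A = 1+m^2 = 25.591681
B = 2(m(b-k) - h) = 2(4.9590*(-2.622) - 8) = -42.004996
C = h^2 + (b-k)^2 - r^2 = 64 + 6.874884 - 121 = -50.125116
disc = B^2-4AC = 1764.4197 + 5131.1439 = 6895.5636
disc > 0

2 intersection points


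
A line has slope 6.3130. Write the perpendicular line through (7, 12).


Perpendicular slope = -1/m1 = -1/6.3130 = -0.1584
b2 = y0 - m2*x0 = 12 + 7/6.3130 = 12 + 1.1088 = 13.1088

y = -0.1584x + 13.1088


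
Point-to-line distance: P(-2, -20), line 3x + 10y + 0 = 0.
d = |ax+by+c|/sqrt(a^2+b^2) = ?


|3*(-2) + 10*(-20) + 0| = |-206| = 206
sqrt(9 + 100) = sqrt(109) = 10.4403
d = 206/sqrt(109) = 19.7312

19.7312


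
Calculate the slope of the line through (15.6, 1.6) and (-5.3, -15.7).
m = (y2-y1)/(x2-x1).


dy = -15.7 - 1.6 = -17.3
dx = -5.3 - 15.6 = -20.9
m = -17.3/(-20.9) = 0.8278

m = 0.8278


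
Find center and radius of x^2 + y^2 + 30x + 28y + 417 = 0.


h = -D/2 = -30/2 = -15
k = -E/2 = -28/2 = -14
r^2 = h^2 + k^2 - F = 225 + 196 - 417 = 4
r = 2

Center (-15, -14), radius = 2


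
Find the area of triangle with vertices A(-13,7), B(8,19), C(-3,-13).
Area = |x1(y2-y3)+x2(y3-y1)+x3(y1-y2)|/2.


-13*(19+ 13) = -416
8*(-13-7) = -160
-3*(7-19) = 36
sum = -540
Area = |-540|/2 = 270.0000

270.0000 sq units


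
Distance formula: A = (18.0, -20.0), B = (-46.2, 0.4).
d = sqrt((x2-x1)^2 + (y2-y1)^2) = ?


dx = -46.2 - 18.0 = -64.2
dy = 0.4 + 20.0 = 20.4
d = sqrt(4121.64 + 416.16) = sqrt(4537.8) = 67.3632

67.3632


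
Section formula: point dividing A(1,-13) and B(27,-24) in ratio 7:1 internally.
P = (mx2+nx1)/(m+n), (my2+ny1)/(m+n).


Px = (7*27 + 1*1)/8 = 190/8 = 23.7500
Py = (7*(-24) + 1*(-13))/8 = -181/8 = -22.6250

P = (23.7500, -22.6250)


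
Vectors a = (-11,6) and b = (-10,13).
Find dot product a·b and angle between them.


a·b = -11*(-10) + 6*13 = 110 + 78 = 188
|a| = sqrt(121+36) = 12.5300
|b| = sqrt(100+169) = 16.4012
cos(theta) = 188/(sqrt(157)*sqrt(269)) = 188/sqrt(42233) = 0.914812
theta = arccos(188/sqrt(42233)) = 23.8209 degrees

a·b = 188, theta = 23.8209 deg


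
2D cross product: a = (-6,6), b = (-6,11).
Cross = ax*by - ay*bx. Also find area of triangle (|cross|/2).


cross = -6*11 - 6*(-6) = -66 + 36 = -30
Triangle area = |-30|/2 = 30/2 = 15.0000

cross = -30, triangle area = 15.0000


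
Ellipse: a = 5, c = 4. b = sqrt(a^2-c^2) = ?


b^2 = 5^2 - (4)^2 = 25 - 16 = 9
b = sqrt(9) = 3

b = 3


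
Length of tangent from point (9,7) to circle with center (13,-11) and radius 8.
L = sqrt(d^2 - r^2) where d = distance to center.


d = sqrt((9-13)^2 + (7+ 11)^2) = sqrt(16+324) = 18.4391
L = sqrt(340.0000 - 64) = sqrt(276.0000) = 16.6132

16.6132


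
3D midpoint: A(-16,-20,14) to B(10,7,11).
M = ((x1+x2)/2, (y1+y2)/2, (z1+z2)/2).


Mx = (-16+10)/2 = -3.0000
My = (-20+7)/2 = -6.5000
Mz = (14+11)/2 = 12.5000

M = (-3.0000, -6.5000, 12.5000)


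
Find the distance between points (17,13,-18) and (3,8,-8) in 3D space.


dx=-14, dy=-5, dz=10
d = sqrt(196+25+100) = sqrt(321) = 17.9165

17.9165


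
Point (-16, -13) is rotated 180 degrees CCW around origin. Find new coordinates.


cos(180) = -1, sin(180) = 0
x' = -16*(-1) + 13*0 = 16
y' = -16*0 - 13*(-1) = 13

(16, 13)


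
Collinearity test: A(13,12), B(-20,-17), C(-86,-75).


13*(-17+ 75) - 20*(-75-12) - 86*(12+ 17)
= 754 + 1740 - 2494 = 0

Yes, collinear (determinant = 0)


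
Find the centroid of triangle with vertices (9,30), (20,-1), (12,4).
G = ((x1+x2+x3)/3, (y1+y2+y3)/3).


Gx = (9+20+12)/3 = 41/3 = 13.6667
Gy = (30- 1+4)/3 = 33/3 = 11.0000

G = (13.6667, 11.0000)


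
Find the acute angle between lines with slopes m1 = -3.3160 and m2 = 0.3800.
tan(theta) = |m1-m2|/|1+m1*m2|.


m1-m2 = -3.696
1+m1*m2 = -0.26008
tan(theta) = |-3.696/(-0.26008)| = 14.211012
theta = arctan(|-3.696/(-0.26008)|) = 85.9748 degrees (acute angle)

85.9748 degrees


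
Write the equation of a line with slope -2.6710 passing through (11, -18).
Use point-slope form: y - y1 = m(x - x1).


y + 18 = -2.6710(x - 11)
y = -2.6710x - 18 + 2.6710*11
y = -2.6710x + 11.3810

y = -2.6710x + 11.3810


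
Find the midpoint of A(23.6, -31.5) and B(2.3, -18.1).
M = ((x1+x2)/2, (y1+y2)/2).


Mx = (23.6 + 2.3)/2 = 25.9/2 = 12.9500
My = (-31.5 - 18.1)/2 = -49.6/2 = -24.8000

(12.9500, -24.8000)


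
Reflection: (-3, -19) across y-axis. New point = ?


Reflection rule for y-axis: (-x, y)
(-3, -19) -> (3, -19)

(3, -19)


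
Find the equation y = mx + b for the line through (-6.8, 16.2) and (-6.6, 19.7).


m = (3.5)/(0.2) = 17.5000
b = y1 - m*x1 = 16.2 - (3.5*(-6.8))/(0.2) = 16.2 + 119.0000 = 135.2000

y = 17.5000x + 135.2000


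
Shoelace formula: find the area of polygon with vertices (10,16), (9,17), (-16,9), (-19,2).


sum(xi*y_{i+1}) = 10*17 + 9*9 - 16*2 - 19*16 = -85
sum(yi*x_{i+1}) = 16*9 + 17*(-16) + 9*(-19) + 2*10 = -279
Area = |-85 + 279|/2 = 194/2 = 97.0000

97.0000 sq units


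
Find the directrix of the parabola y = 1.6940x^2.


a = 1.6940
1/(4a) = 0.1476
directrix: y = -0.1476 = -0.1476

y = -0.1476


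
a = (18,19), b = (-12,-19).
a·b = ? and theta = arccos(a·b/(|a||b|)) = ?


a·b = 18*(-12) + 19*(-19) = -216 - 361 = -577
|a| = sqrt(324+361) = 26.1725
|b| = sqrt(144+361) = 22.4722
cos(theta) = -577/(sqrt(685)*sqrt(505)) = -577/sqrt(345925) = -0.981036
theta = arccos(-577/sqrt(345925)) = 168.8238 degrees

a·b = -577, theta = 168.8238 deg


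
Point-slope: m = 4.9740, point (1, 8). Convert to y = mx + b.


y - 8 = 4.9740(x - 1)
y = 4.9740x + 8 - 4.9740*1
y = 4.9740x + 3.0260

y = 4.9740x + 3.0260


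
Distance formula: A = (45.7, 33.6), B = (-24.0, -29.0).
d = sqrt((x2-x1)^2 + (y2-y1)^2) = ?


dx = -24.0 - 45.7 = -69.7
dy = -29.0 - 33.6 = -62.6
d = sqrt(4858.09 + 3918.76) = sqrt(8776.85) = 93.6848

93.6848


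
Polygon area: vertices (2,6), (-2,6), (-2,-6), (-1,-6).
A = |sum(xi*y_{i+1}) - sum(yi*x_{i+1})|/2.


sum(xi*y_{i+1}) = 2*6 - 2*(-6) - 2*(-6) - 1*6 = 30
sum(yi*x_{i+1}) = 6*(-2) + 6*(-2) - 6*(-1) - 6*2 = -30
Area = |30 + 30|/2 = 60/2 = 30.0000

30.0000 sq units


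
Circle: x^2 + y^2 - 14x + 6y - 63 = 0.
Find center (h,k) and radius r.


h = -D/2 = 14/2 = 7
k = -E/2 = -6/2 = -3
r^2 = h^2 + k^2 - F = 49 + 9 + 63 = 121
r = 11

Center (7, -3), radius = 11


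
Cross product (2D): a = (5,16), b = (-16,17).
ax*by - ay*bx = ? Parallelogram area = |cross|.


cross = 5*17 - 16*(-16) = 85 + 256 = 341
Parallelogram area = |341| = 341

cross = 341, parallelogram area = 341


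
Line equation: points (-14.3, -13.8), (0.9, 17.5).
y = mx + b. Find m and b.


m = (31.3)/(15.2) = 2.0592
b = y1 - m*x1 = -13.8 - (31.3*(-14.3))/(15.2) = -13.8 + 29.4467 = 15.6467

y = 2.0592x + 15.6467


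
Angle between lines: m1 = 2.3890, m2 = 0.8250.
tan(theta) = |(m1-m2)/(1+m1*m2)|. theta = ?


m1-m2 = 1.564
1+m1*m2 = 2.970925
tan(theta) = |1.564/2.970925| = 0.526435
theta = arctan(|1.564/2.970925|) = 27.7639 degrees (acute angle)

27.7639 degrees


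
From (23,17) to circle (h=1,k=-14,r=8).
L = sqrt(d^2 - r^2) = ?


d = sqrt((23-1)^2 + (17+ 14)^2) = sqrt(484+961) = 38.0132
L = sqrt(1445.0000 - 64) = sqrt(1381.0000) = 37.1618

37.1618


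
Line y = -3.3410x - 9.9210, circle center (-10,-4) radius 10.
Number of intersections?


Substitute y = -3.3410x - 9.9210: (x+ 10)^2 + (-3.3410x- 9.9210+ 4)^2 = 100
Expand to Ax^2 + Bx + C = 0, where b-k = -5.921
A = 1+m^2 = 12.162281
B = 2(m(b-k) - h) = 2(-3.3410*(-5.921) + 10) = 59.564122
C = h^2 + (b-k)^2 - r^2 = 100 + 35.058241 - 100 = 35.058241
disc = B^2-4AC = 3547.8846 - 1705.5527 = 1842.3319
disc > 0

2 intersection points


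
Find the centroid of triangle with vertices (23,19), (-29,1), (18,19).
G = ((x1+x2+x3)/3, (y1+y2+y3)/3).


Gx = (23- 29+18)/3 = 12/3 = 4.0000
Gy = (19+1+19)/3 = 39/3 = 13.0000

G = (4.0000, 13.0000)


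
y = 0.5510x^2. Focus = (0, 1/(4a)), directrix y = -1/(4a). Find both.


a = 0.5510
1/(4a) = 0.4537
Focus = (0, 0.4537)
Directrix: y = -0.4537

Focus = (0, 0.4537), Directrix: y = -0.4537


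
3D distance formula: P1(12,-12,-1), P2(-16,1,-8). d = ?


dx=-28, dy=13, dz=-7
d = sqrt(784+169+49) = sqrt(1002) = 31.6544

31.6544


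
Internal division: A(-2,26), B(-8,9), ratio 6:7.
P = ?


Px = (6*(-8) + 7*(-2))/13 = -62/13 = -4.7692
Py = (6*9 + 7*26)/13 = 236/13 = 18.1538

P = (-4.7692, 18.1538)


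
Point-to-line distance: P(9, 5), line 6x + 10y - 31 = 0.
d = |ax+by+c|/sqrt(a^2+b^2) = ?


|6*9 + 10*5 - 31| = |73| = 73
sqrt(36 + 100) = sqrt(136) = 11.6619
d = 73/sqrt(136) = 6.2597

6.2597


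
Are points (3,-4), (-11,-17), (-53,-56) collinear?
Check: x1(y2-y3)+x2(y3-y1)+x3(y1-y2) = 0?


3*(-17+ 56) - 11*(-56+ 4) - 53*(-4+ 17)
= 117 + 572 - 689 = 0

Yes, collinear (determinant = 0)


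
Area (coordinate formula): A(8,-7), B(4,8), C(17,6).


8*(8-6) = 16
4*(6+ 7) = 52
17*(-7-8) = -255
sum = -187
Area = |-187|/2 = 93.5000

93.5000 sq units


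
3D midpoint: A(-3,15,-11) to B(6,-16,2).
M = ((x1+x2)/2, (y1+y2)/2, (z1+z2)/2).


Mx = (-3+6)/2 = 1.5000
My = (15- 16)/2 = -0.5000
Mz = (-11+2)/2 = -4.5000

M = (1.5000, -0.5000, -4.5000)


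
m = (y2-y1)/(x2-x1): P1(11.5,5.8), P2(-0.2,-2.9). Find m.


dy = -2.9 - 5.8 = -8.7
dx = -0.2 - 11.5 = -11.7
m = -8.7/(-11.7) = 0.7436

m = 0.7436


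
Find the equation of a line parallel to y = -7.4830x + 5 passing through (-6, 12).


Parallel lines have equal slopes.
m2 = -7.4830
b2 = 12 + 7.4830*(-6) = -32.8980

y = -7.4830x - 32.8980


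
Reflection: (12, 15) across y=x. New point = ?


Reflection rule for y=x: (y, x)
(12, 15) -> (15, 12)

(15, 12)


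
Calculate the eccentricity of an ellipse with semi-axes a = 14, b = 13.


c = sqrt(196-169) = sqrt(27) = 5.1962
e = c/a = sqrt(27)/14 = 0.3712

e = 0.3712


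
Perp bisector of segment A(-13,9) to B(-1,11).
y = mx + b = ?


Midpoint = (-7, 10)
Slope of AB = dy/dx = 2/12 = 0.1667
Perp slope = -dx/dy = -12/2 = -6.0000
b = My - (perp slope)*Mx = 10 + (12*(-7))/2 = 10 - 42.0000 = -32.0000

y = -6.0000x - 32.0000


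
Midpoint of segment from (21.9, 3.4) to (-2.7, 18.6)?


Mx = (21.9 - 2.7)/2 = 19.2/2 = 9.6000
My = (3.4 + 18.6)/2 = 22.0/2 = 11.0000

(9.6000, 11.0000)


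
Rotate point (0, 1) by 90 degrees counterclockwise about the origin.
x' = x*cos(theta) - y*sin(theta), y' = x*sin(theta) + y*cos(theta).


cos(90) = 0, sin(90) = 1
x' = 0*0 - 1*1 = -1
y' = 0*1 + 1*0 = 0

(-1, 0)


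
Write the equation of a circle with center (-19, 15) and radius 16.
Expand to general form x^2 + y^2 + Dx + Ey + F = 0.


(x+ 19)^2 + (y-15)^2 = 16^2
D = -2h = 38, E = -2k = -30
F = h^2+k^2-r^2 = 361+225-256 = 330

x^2 + y^2 + 38x - 30y + 330 = 0


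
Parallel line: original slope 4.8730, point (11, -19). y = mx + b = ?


Parallel lines have equal slopes.
m2 = 4.8730
b2 = -19 - 4.8730*11 = -72.6030

y = 4.8730x - 72.6030


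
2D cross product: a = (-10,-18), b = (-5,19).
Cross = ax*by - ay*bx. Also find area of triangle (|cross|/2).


cross = -10*19 + 18*(-5) = -190 - 90 = -280
Triangle area = |-280|/2 = 280/2 = 140.0000

cross = -280, triangle area = 140.0000


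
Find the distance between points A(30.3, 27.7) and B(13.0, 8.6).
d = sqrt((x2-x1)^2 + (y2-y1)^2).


dx = 13.0 - 30.3 = -17.3
dy = 8.6 - 27.7 = -19.1
d = sqrt(299.29 + 364.81) = sqrt(664.1) = 25.7701

25.7701


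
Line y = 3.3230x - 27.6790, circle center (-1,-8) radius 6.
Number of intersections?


Substitute y = 3.3230x - 27.6790: (x+ 1)^2 + (3.3230x- 27.6790+ 8)^2 = 36
Expand to Ax^2 + Bx + C = 0, where b-k = -19.679
A = 1+m^2 = 12.042329
B = 2(m(b-k) - h) = 2(3.3230*(-19.679) + 1) = -128.786634
C = h^2 + (b-k)^2 - r^2 = 1 + 387.263041 - 36 = 352.263041
disc = B^2-4AC = 16585.9971 - 16968.2697 = -382.2726
disc < 0

0 intersection points


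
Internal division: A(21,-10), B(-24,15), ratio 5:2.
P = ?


Px = (5*(-24) + 2*21)/7 = -78/7 = -11.1429
Py = (5*15 + 2*(-10))/7 = 55/7 = 7.8571

P = (-11.1429, 7.8571)


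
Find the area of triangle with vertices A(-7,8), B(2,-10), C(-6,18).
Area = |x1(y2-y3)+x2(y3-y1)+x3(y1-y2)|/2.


-7*(-10-18) = 196
2*(18-8) = 20
-6*(8+ 10) = -108
sum = 108
Area = |108|/2 = 54.0000

54.0000 sq units


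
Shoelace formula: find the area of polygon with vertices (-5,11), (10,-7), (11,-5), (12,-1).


sum(xi*y_{i+1}) = -5*(-7) + 10*(-5) + 11*(-1) + 12*11 = 106
sum(yi*x_{i+1}) = 11*10 - 7*11 - 5*12 - 1*(-5) = -22
Area = |106 + 22|/2 = 128/2 = 64.0000

64.0000 sq units


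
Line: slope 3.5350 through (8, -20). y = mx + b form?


y + 20 = 3.5350(x - 8)
y = 3.5350x - 20 - 3.5350*8
y = 3.5350x - 48.2800

y = 3.5350x - 48.2800


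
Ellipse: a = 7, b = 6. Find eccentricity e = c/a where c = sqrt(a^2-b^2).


c = sqrt(49-36) = sqrt(13) = 3.6056
e = c/a = sqrt(13)/7 = 0.5151

e = 0.5151


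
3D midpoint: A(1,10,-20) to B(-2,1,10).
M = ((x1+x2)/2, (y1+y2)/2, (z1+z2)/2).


Mx = (1- 2)/2 = -0.5000
My = (10+1)/2 = 5.5000
Mz = (-20+10)/2 = -5.0000

M = (-0.5000, 5.5000, -5.0000)


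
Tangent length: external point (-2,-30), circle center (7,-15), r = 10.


d = sqrt((-2-7)^2 + (-30+ 15)^2) = sqrt(81+225) = 17.4929
L = sqrt(306.0000 - 100) = sqrt(206.0000) = 14.3527

14.3527


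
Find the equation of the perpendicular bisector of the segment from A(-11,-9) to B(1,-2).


Midpoint = (-5, -5.5)
Slope of AB = dy/dx = 7/12 = 0.5833
Perp slope = -dx/dy = -12/7 = -1.7143
b = My - (perp slope)*Mx = -5.5 + (12*(-5))/7 = -5.5 - 8.5714 = -14.0714

y = -1.7143x - 14.0714


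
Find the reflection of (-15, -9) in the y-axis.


Reflection rule for y-axis: (-x, y)
(-15, -9) -> (15, -9)

(15, -9)


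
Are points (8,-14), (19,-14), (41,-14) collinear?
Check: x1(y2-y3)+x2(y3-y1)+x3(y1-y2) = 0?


8*(-14+ 14) + 19*(-14+ 14) + 41*(-14+ 14)
= 0 + 0 + 0 = 0

Yes, collinear (determinant = 0)


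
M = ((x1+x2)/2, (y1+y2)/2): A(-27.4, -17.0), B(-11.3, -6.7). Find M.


Mx = (-27.4 - 11.3)/2 = -38.7/2 = -19.3500
My = (-17.0 - 6.7)/2 = -23.7/2 = -11.8500

(-19.3500, -11.8500)


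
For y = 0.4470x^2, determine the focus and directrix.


a = 0.4470
1/(4a) = 0.5593
Focus = (0, 0.5593)
Directrix: y = -0.5593

Focus = (0, 0.5593), Directrix: y = -0.5593


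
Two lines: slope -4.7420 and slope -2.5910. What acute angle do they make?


m1-m2 = -2.151
1+m1*m2 = 13.286522
tan(theta) = |-2.151/13.286522| = 0.161893
theta = arctan(|-2.151/13.286522|) = 9.1960 degrees (acute angle)

9.1960 degrees


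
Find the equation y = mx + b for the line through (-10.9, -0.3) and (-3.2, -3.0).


m = (-2.7)/(7.7) = -0.3506
b = y1 - m*x1 = -0.3 - (-2.7*(-10.9))/(7.7) = -0.3 - 3.8221 = -4.1221

y = -0.3506x - 4.1221


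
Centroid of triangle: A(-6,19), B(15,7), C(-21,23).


Gx = (-6+15- 21)/3 = -12/3 = -4.0000
Gy = (19+7+23)/3 = 49/3 = 16.3333

G = (-4.0000, 16.3333)


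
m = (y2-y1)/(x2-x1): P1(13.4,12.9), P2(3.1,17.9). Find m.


dy = 17.9 - 12.9 = 5
dx = 3.1 - 13.4 = -10.3
m = 5/(-10.3) = -0.4854

m = -0.4854


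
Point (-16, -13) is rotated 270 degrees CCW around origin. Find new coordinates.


cos(270) = 0, sin(270) = -1
x' = -16*0 + 13*(-1) = -13
y' = -16*(-1) - 13*0 = 16

(-13, 16)


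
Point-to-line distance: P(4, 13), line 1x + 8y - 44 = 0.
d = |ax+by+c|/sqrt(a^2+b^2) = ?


|1*4 + 8*13 - 44| = |64| = 64
sqrt(1 + 64) = sqrt(65) = 8.0623
d = 64/sqrt(65) = 7.9382

7.9382


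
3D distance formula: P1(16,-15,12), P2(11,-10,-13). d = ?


dx=-5, dy=5, dz=-25
d = sqrt(25+25+625) = sqrt(675) = 25.9808

25.9808


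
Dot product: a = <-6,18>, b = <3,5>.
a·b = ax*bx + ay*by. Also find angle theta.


a·b = -6*3 + 18*5 = -18 + 90 = 72
|a| = sqrt(36+324) = 18.9737
|b| = sqrt(9+25) = 5.8310
cos(theta) = 72/(sqrt(360)*sqrt(34)) = 72/sqrt(12240) = 0.650791
theta = arccos(72/sqrt(12240)) = 49.3987 degrees

a·b = 72, theta = 49.3987 deg


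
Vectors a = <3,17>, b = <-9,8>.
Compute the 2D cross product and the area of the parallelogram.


cross = 3*8 - 17*(-9) = 24 + 153 = 177
Parallelogram area = |177| = 177

cross = 177, parallelogram area = 177


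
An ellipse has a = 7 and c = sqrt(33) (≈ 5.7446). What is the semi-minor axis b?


b^2 = 7^2 - (sqrt(33))^2 = 49 - 33 = 16
b = sqrt(16) = 4

b = 4


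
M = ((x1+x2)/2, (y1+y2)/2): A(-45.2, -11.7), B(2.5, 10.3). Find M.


Mx = (-45.2 + 2.5)/2 = -42.7/2 = -21.3500
My = (-11.7 + 10.3)/2 = -1.4/2 = -0.7000

(-21.3500, -0.7000)


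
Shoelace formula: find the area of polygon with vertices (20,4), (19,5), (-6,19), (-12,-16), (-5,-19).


sum(xi*y_{i+1}) = 20*5 + 19*19 - 6*(-16) - 12*(-19) - 5*4 = 765
sum(yi*x_{i+1}) = 4*19 + 5*(-6) + 19*(-12) - 16*(-5) - 19*20 = -482
Area = |765 + 482|/2 = 1247/2 = 623.5000

623.5000 sq units


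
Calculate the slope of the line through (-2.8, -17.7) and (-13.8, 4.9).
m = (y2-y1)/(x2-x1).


dy = 4.9 + 17.7 = 22.6
dx = -13.8 + 2.8 = -11.0
m = 22.6/(-11.0) = -2.0545

m = -2.0545


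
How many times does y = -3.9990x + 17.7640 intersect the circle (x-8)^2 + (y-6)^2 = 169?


Substitute y = -3.9990x + 17.7640: (x-8)^2 + (-3.9990x+17.7640-6)^2 = 169
Expand to Ax^2 + Bx + C = 0, where b-k = 11.764
A = 1+m^2 = 16.992001
B = 2(m(b-k) - h) = 2(-3.9990*11.764 - 8) = -110.088472
C = h^2 + (b-k)^2 - r^2 = 64 + 138.391696 - 169 = 33.391696
disc = B^2-4AC = 12119.4717 - 2269.5669 = 9849.9048
disc > 0

2 intersection points


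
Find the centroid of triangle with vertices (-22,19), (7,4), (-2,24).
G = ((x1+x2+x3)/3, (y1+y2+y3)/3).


Gx = (-22+7- 2)/3 = -17/3 = -5.6667
Gy = (19+4+24)/3 = 47/3 = 15.6667

G = (-5.6667, 15.6667)


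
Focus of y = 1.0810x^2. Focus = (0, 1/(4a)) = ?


a = 1.0810
4a = 4.3240
focus = (0, 1/4.3240) = (0, 0.2313)

Focus = (0, 0.2313)


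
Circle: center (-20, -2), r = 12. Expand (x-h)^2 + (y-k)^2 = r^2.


(x+ 20)^2 + (y+ 2)^2 = 12^2
D = -2h = 40, E = -2k = 4
F = h^2+k^2-r^2 = 400+4-144 = 260

x^2 + y^2 + 40x + 4y + 260 = 0


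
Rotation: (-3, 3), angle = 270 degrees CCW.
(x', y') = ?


cos(270) = 0, sin(270) = -1
x' = -3*0 - 3*(-1) = 3
y' = -3*(-1) + 3*0 = 3

(3, 3)


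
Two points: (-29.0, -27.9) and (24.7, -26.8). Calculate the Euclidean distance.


dx = 24.7 + 29.0 = 53.7
dy = -26.8 + 27.9 = 1.1
d = sqrt(2883.69 + 1.21) = sqrt(2884.9) = 53.7113

53.7113


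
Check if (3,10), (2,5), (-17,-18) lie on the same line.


3*(5+ 18) + 2*(-18-10) - 17*(10-5)
= 69 - 56 - 85 = -72

No, not collinear (determinant = -72)


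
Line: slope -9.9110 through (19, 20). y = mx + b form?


y - 20 = -9.9110(x - 19)
y = -9.9110x + 20 + 9.9110*19
y = -9.9110x + 208.3090

y = -9.9110x + 208.3090


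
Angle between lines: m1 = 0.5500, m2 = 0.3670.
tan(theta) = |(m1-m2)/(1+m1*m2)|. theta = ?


m1-m2 = 0.183
1+m1*m2 = 1.20185
tan(theta) = |0.183/1.20185| = 0.152265
theta = arctan(|0.183/1.20185|) = 8.6577 degrees (acute angle)

8.6577 degrees


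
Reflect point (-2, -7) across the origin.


Reflection rule for origin: (-x, -y)
(-2, -7) -> (2, 7)

(2, 7)


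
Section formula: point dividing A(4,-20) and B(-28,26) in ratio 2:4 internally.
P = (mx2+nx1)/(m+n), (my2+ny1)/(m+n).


Px = (2*(-28) + 4*4)/6 = -40/6 = -6.6667
Py = (2*26 + 4*(-20))/6 = -28/6 = -4.6667

P = (-6.6667, -4.6667)


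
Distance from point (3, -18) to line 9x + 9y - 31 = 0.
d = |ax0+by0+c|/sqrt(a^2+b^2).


|9*3 + 9*(-18) - 31| = |-166| = 166
sqrt(81 + 81) = sqrt(162) = 12.7279
d = 166/sqrt(162) = 13.0422

13.0422


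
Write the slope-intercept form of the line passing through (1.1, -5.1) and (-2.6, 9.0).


m = (14.1)/(-3.7) = -3.8108
b = y1 - m*x1 = -5.1 - (14.1*1.1)/(-3.7) = -5.1 + 4.1919 = -0.9081

y = -3.8108x - 0.9081


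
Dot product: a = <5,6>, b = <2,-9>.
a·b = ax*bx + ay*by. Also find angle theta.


a·b = 5*2 + 6*(-9) = 10 - 54 = -44
|a| = sqrt(25+36) = 7.8102
|b| = sqrt(4+81) = 9.2195
cos(theta) = -44/(sqrt(61)*sqrt(85)) = -44/sqrt(5185) = -0.611052
theta = arccos(-44/sqrt(5185)) = 127.6656 degrees

a·b = -44, theta = 127.6656 deg


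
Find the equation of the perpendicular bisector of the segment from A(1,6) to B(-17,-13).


Midpoint = (-8, -3.5)
Slope of AB = dy/dx = -19/(-18) = 1.0556
Perp slope = -dx/dy = -18/19 = -0.9474
b = My - (perp slope)*Mx = -3.5 + (-18*(-8))/(-19) = -3.5 - 7.5789 = -11.0789

y = -0.9474x - 11.0789


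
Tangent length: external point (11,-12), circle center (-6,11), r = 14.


d = sqrt((11+ 6)^2 + (-12-11)^2) = sqrt(289+529) = 28.6007
L = sqrt(818.0000 - 196) = sqrt(622.0000) = 24.9399

24.9399


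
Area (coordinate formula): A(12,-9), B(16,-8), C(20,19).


12*(-8-19) = -324
16*(19+ 9) = 448
20*(-9+ 8) = -20
sum = 104
Area = |104|/2 = 52.0000

52.0000 sq units


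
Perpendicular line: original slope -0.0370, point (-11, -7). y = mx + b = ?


Perpendicular slope = -1/m1 = -1/(-0.0370) = 27.0270
b2 = y0 - m2*x0 = -7 - 11/(-0.0370) = -7 + 297.2973 = 290.2973

y = 27.0270x + 290.2973


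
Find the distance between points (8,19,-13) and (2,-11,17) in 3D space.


dx=-6, dy=-30, dz=30
d = sqrt(36+900+900) = sqrt(1836) = 42.8486

42.8486


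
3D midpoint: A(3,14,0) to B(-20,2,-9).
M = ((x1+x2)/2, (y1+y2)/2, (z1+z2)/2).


Mx = (3- 20)/2 = -8.5000
My = (14+2)/2 = 8.0000
Mz = (0- 9)/2 = -4.5000

M = (-8.5000, 8.0000, -4.5000)


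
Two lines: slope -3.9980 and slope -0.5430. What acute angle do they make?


m1-m2 = -3.455
1+m1*m2 = 3.170914
tan(theta) = |-3.455/3.170914| = 1.089591
theta = arctan(|-3.455/3.170914|) = 47.4551 degrees (acute angle)

47.4551 degrees


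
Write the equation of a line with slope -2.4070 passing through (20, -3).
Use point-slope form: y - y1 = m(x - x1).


y + 3 = -2.4070(x - 20)
y = -2.4070x - 3 + 2.4070*20
y = -2.4070x + 45.1400

y = -2.4070x + 45.1400


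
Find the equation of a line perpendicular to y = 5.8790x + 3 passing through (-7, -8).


Perpendicular slope = -1/m1 = -1/5.8790 = -0.1701
b2 = y0 - m2*x0 = -8 - 7/5.8790 = -8 - 1.1907 = -9.1907

y = -0.1701x - 9.1907


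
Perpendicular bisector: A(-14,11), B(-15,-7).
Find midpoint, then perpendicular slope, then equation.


Midpoint = (-14.5, 2)
Slope of AB = dy/dx = -18/(-1) = 18.0000
Perp slope = -dx/dy = -1/18 = -0.0556
b = My - (perp slope)*Mx = 2 + (-1*(-14.5))/(-18) = 2 - 0.8056 = 1.1944

y = -0.0556x + 1.1944


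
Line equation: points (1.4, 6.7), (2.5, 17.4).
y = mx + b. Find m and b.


m = (10.7)/(1.1) = 9.7273
b = y1 - m*x1 = 6.7 - (10.7*1.4)/(1.1) = 6.7 - 13.6182 = -6.9182

y = 9.7273x - 6.9182


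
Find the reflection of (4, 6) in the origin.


Reflection rule for origin: (-x, -y)
(4, 6) -> (-4, -6)

(-4, -6)


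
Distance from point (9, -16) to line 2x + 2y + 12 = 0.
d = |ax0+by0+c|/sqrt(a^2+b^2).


|2*9 + 2*(-16) + 12| = |-2| = 2
sqrt(4 + 4) = sqrt(8) = 2.8284
d = 2/sqrt(8) = 0.7071

0.7071


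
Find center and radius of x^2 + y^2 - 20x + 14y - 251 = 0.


h = -D/2 = 20/2 = 10
k = -E/2 = -14/2 = -7
r^2 = h^2 + k^2 - F = 100 + 49 + 251 = 400
r = 20

Center (10, -7), radius = 20


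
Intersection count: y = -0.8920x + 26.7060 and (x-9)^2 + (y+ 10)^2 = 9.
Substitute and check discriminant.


Substitute y = -0.8920x + 26.7060: (x-9)^2 + (-0.8920x+26.7060+ 10)^2 = 9
Expand to Ax^2 + Bx + C = 0, where b-k = 36.706
A = 1+m^2 = 1.795664
B = 2(m(b-k) - h) = 2(-0.8920*36.706 - 9) = -83.483504
C = h^2 + (b-k)^2 - r^2 = 81 + 1347.330436 - 9 = 1419.330436
disc = B^2-4AC = 6969.4954 - 10194.5623 = -3225.0669
disc < 0

0 intersection points
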